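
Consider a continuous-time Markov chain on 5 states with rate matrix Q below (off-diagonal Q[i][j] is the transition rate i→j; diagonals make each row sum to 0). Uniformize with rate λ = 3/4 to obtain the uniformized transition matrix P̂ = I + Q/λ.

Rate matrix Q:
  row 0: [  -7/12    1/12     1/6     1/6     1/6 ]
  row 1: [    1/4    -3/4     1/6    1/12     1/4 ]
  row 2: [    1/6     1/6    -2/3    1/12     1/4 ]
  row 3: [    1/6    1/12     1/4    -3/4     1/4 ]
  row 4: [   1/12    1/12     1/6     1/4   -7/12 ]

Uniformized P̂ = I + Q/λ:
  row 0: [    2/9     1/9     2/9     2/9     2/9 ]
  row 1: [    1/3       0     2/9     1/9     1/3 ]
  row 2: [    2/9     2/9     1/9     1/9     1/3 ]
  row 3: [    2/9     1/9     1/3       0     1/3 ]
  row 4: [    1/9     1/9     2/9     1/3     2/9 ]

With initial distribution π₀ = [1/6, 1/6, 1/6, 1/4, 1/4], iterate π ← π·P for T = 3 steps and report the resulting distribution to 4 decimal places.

t=0: π = [0.1667, 0.1667, 0.1667, 0.2500, 0.2500]
t=1: π = [0.2130, 0.1111, 0.2315, 0.1574, 0.2870]
t=2: π = [0.2027, 0.1245, 0.2140, 0.1811, 0.2778]
t=3: π = [0.2052, 0.1211, 0.2186, 0.1752, 0.2799]

π = [0.2052, 0.1211, 0.2186, 0.1752, 0.2799]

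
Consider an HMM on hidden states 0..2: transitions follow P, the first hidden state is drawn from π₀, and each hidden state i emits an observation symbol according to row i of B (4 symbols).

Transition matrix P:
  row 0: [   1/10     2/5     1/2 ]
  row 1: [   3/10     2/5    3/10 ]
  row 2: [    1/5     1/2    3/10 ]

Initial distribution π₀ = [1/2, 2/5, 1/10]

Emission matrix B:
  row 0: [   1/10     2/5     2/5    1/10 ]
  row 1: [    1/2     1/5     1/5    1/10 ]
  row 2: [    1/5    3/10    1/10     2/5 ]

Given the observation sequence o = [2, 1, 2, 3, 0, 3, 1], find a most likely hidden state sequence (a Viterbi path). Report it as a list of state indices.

path = [0, 2, 0, 2, 1, 2, 1]

t=0: δ = [2.000e-01, 8.000e-02, 1.000e-02]  (obs o_0=2)
t=1: δ = [9.600e-03, 1.600e-02, 3.000e-02]  ψ = [1, 0, 0]  (obs o_1=1)
t=2: δ = [2.400e-03, 3.000e-03, 9.000e-04]  ψ = [2, 2, 2]  (obs o_2=2)
t=3: δ = [9.000e-05, 1.200e-04, 4.800e-04]  ψ = [1, 1, 0]  (obs o_3=3)
t=4: δ = [9.600e-06, 1.200e-04, 2.880e-05]  ψ = [2, 2, 2]  (obs o_4=0)
t=5: δ = [3.600e-06, 4.800e-06, 1.440e-05]  ψ = [1, 1, 1]  (obs o_5=3)
t=6: δ = [1.152e-06, 1.440e-06, 1.296e-06]  ψ = [2, 2, 2]  (obs o_6=1)
backtrack: best end state = 1; path = [0, 2, 0, 2, 1, 2, 1]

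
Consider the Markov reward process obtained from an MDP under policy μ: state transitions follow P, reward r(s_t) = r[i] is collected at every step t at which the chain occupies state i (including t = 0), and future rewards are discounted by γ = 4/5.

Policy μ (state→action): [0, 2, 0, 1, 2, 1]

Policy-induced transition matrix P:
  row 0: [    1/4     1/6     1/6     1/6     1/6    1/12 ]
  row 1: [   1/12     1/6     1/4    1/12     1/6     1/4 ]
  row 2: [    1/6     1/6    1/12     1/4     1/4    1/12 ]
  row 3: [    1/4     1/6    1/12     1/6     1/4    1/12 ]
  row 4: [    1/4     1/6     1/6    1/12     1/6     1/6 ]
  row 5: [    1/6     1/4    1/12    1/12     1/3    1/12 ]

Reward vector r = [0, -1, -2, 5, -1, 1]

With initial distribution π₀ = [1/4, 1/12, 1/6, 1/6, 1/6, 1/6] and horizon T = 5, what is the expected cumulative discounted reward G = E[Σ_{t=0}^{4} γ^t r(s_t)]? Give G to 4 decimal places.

t=0: π = [0.2500, 0.0833, 0.1667, 0.1667, 0.1667, 0.1667], E[r] = 0.4167, γ^t·E[r] = 0.416667, running G = 0.416667
t=1: π = [0.2083, 0.1806, 0.1319, 0.1458, 0.2222, 0.1111], E[r] = 0.1736, γ^t·E[r] = 0.138889, running G = 0.555556
t=2: π = [0.1997, 0.1759, 0.1493, 0.1348, 0.2083, 0.1319], E[r] = 0.1233, γ^t·E[r] = 0.078889, running G = 0.634444
t=3: π = [0.1972, 0.1777, 0.1467, 0.1361, 0.2123, 0.1300], E[r] = 0.1272, γ^t·E[r] = 0.065111, running G = 0.699556
t=4: π = [0.1973, 0.1775, 0.1471, 0.1356, 0.2119, 0.1306], E[r] = 0.1249, γ^t·E[r] = 0.051141, running G = 0.750696

G = 0.7507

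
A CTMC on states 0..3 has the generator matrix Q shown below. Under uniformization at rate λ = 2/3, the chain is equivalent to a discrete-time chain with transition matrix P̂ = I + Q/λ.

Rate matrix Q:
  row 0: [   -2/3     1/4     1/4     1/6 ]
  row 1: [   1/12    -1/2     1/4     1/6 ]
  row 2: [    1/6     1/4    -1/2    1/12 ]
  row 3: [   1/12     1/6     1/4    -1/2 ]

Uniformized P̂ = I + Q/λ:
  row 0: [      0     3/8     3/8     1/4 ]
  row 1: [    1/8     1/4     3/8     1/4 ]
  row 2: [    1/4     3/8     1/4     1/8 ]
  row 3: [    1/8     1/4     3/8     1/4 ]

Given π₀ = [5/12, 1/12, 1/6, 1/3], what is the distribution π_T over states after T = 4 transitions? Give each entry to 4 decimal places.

π = [0.1484, 0.3100, 0.3333, 0.2083]

t=0: π = [0.4167, 0.0833, 0.1667, 0.3333]
t=1: π = [0.0938, 0.3229, 0.3542, 0.2292]
t=2: π = [0.1576, 0.3060, 0.3307, 0.2057]
t=3: π = [0.1466, 0.3110, 0.3337, 0.2087]
t=4: π = [0.1484, 0.3100, 0.3333, 0.2083]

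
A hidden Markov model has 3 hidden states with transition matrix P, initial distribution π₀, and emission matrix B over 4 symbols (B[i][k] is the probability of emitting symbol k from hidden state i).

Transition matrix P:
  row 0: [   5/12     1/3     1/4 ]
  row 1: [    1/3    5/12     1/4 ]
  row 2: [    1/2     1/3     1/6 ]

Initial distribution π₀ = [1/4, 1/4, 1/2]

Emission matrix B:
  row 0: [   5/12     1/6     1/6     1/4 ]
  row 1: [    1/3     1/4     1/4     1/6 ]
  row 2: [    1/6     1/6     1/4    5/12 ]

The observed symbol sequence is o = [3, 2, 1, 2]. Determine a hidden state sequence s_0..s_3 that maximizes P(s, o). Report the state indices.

path = [2, 1, 1, 1]

t=0: δ = [6.250e-02, 4.167e-02, 2.083e-01]  (obs o_0=3)
t=1: δ = [1.736e-02, 1.736e-02, 8.681e-03]  ψ = [2, 2, 2]  (obs o_1=2)
t=2: δ = [1.206e-03, 1.808e-03, 7.234e-04]  ψ = [0, 1, 0]  (obs o_2=1)
t=3: δ = [1.005e-04, 1.884e-04, 1.130e-04]  ψ = [1, 1, 1]  (obs o_3=2)
backtrack: best end state = 1; path = [2, 1, 1, 1]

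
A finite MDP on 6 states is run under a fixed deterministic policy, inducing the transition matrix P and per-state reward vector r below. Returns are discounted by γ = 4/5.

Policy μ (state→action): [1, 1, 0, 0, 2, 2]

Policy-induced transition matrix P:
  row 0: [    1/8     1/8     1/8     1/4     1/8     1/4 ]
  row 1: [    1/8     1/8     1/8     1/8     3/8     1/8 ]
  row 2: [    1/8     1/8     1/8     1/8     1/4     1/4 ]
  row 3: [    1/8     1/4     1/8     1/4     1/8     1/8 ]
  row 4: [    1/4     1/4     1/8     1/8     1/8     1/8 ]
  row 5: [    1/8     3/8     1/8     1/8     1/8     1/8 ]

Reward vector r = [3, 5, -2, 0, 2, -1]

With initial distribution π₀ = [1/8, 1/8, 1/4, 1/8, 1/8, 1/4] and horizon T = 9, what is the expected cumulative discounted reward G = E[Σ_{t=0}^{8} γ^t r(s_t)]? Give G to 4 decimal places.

t=0: π = [0.1250, 0.1250, 0.2500, 0.1250, 0.1250, 0.2500], E[r] = 0.5000, γ^t·E[r] = 0.500000, running G = 0.500000
t=1: π = [0.1406, 0.2188, 0.1250, 0.1563, 0.1875, 0.1719], E[r] = 1.4688, γ^t·E[r] = 1.175000, running G = 1.675000
t=2: π = [0.1484, 0.2109, 0.1250, 0.1621, 0.1953, 0.1582], E[r] = 1.4824, γ^t·E[r] = 0.948750, running G = 2.623750
t=3: π = [0.1494, 0.2092, 0.1250, 0.1638, 0.1934, 0.1592], E[r] = 1.4719, γ^t·E[r] = 0.753625, running G = 3.377375
t=4: π = [0.1492, 0.2094, 0.1250, 0.1642, 0.1929, 0.1593], E[r] = 1.4713, γ^t·E[r] = 0.602638, running G = 3.980013
t=5: π = [0.1491, 0.2095, 0.1250, 0.1642, 0.1930, 0.1593], E[r] = 1.4714, γ^t·E[r] = 0.482134, running G = 4.462146
t=6: π = [0.1491, 0.2095, 0.1250, 0.1642, 0.1930, 0.1593], E[r] = 1.4714, γ^t·E[r] = 0.385717, running G = 4.847863
t=7: π = [0.1491, 0.2095, 0.1250, 0.1642, 0.1930, 0.1593], E[r] = 1.4714, γ^t·E[r] = 0.308572, running G = 5.156436
t=8: π = [0.1491, 0.2095, 0.1250, 0.1642, 0.1930, 0.1593], E[r] = 1.4714, γ^t·E[r] = 0.246858, running G = 5.403293

G = 5.4033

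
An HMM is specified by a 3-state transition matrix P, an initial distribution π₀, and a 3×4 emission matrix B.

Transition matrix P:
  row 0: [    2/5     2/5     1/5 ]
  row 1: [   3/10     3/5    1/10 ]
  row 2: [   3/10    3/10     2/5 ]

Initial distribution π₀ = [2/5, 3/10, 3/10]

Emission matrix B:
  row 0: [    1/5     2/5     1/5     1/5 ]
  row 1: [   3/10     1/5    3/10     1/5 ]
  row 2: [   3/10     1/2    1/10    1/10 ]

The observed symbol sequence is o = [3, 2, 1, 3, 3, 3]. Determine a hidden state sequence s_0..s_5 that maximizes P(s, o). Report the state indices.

t=0: δ = [8.000e-02, 6.000e-02, 3.000e-02]  (obs o_0=3)
t=1: δ = [6.400e-03, 1.080e-02, 1.600e-03]  ψ = [0, 1, 0]  (obs o_1=2)
t=2: δ = [1.296e-03, 1.296e-03, 6.400e-04]  ψ = [1, 1, 0]  (obs o_2=1)
t=3: δ = [1.037e-04, 1.555e-04, 2.592e-05]  ψ = [0, 1, 0]  (obs o_3=3)
t=4: δ = [9.331e-06, 1.866e-05, 2.074e-06]  ψ = [1, 1, 0]  (obs o_4=3)
t=5: δ = [1.120e-06, 2.239e-06, 1.866e-07]  ψ = [1, 1, 0]  (obs o_5=3)
backtrack: best end state = 1; path = [1, 1, 1, 1, 1, 1]

path = [1, 1, 1, 1, 1, 1]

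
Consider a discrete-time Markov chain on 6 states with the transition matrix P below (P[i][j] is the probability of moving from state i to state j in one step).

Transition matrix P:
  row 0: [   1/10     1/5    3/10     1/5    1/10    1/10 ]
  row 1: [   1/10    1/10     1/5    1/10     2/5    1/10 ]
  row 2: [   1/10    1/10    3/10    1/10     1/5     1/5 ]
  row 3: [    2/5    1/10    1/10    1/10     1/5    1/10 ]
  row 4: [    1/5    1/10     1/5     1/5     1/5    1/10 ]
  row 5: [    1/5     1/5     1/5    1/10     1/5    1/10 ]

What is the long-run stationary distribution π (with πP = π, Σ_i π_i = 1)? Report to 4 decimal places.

Balance equations π_j = Σ_i π_i·P[i][j]:
  π_0 = 1/10·π_0 + 1/10·π_1 + 1/10·π_2 + 2/5·π_3 + 1/5·π_4 + 1/5·π_5
  π_1 = 1/5·π_0 + 1/10·π_1 + 1/10·π_2 + 1/10·π_3 + 1/10·π_4 + 1/5·π_5
  π_2 = 3/10·π_0 + 1/5·π_1 + 3/10·π_2 + 1/10·π_3 + 1/5·π_4 + 1/5·π_5
  π_3 = 1/5·π_0 + 1/10·π_1 + 1/10·π_2 + 1/10·π_3 + 1/5·π_4 + 1/10·π_5
  π_4 = 1/10·π_0 + 2/5·π_1 + 1/5·π_2 + 1/5·π_3 + 1/5·π_4 + 1/5·π_5
  normalize: π_0 + π_1 + π_2 + π_3 + π_4 + π_5 = 1
Solving the linear system gives exactly π = [19238/110181, 14293/110181, 24929/110181, 15239/110181, 403/1933, 13511/110181].

π = [0.1746, 0.1297, 0.2263, 0.1383, 0.2085, 0.1226]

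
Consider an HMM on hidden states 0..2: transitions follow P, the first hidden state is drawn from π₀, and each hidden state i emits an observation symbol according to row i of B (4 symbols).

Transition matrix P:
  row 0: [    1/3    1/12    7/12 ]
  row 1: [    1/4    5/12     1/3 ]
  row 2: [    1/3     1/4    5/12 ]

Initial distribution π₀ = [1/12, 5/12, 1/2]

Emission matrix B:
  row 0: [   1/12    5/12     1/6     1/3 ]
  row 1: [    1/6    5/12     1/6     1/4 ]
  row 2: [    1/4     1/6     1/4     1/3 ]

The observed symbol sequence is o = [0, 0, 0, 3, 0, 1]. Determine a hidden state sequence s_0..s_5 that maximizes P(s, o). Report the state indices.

path = [2, 2, 2, 0, 2, 0]

t=0: δ = [6.944e-03, 6.944e-02, 1.250e-01]  (obs o_0=0)
t=1: δ = [3.472e-03, 5.208e-03, 1.302e-02]  ψ = [2, 2, 2]  (obs o_1=0)
t=2: δ = [3.617e-04, 5.425e-04, 1.356e-03]  ψ = [2, 2, 2]  (obs o_2=0)
t=3: δ = [1.507e-04, 8.477e-05, 1.884e-04]  ψ = [2, 2, 2]  (obs o_3=3)
t=4: δ = [5.233e-06, 7.849e-06, 2.198e-05]  ψ = [2, 2, 0]  (obs o_4=0)
t=5: δ = [3.052e-06, 2.289e-06, 1.526e-06]  ψ = [2, 2, 2]  (obs o_5=1)
backtrack: best end state = 0; path = [2, 2, 2, 0, 2, 0]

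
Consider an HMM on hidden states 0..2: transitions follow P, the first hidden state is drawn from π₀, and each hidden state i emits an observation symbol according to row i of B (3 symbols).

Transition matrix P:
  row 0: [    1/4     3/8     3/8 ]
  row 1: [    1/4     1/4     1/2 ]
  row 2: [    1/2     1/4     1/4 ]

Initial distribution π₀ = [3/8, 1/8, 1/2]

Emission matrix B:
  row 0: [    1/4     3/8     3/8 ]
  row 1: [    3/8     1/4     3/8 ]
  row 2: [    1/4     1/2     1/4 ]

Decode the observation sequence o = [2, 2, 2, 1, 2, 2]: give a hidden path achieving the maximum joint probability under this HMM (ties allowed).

path = [2, 0, 1, 2, 0, 1]

t=0: δ = [1.406e-01, 4.688e-02, 1.250e-01]  (obs o_0=2)
t=1: δ = [2.344e-02, 1.978e-02, 1.318e-02]  ψ = [2, 0, 0]  (obs o_1=2)
t=2: δ = [2.472e-03, 3.296e-03, 2.472e-03]  ψ = [2, 0, 1]  (obs o_2=2)
t=3: δ = [4.635e-04, 2.317e-04, 8.240e-04]  ψ = [2, 0, 1]  (obs o_3=1)
t=4: δ = [1.545e-04, 7.725e-05, 5.150e-05]  ψ = [2, 2, 2]  (obs o_4=2)
t=5: δ = [1.448e-05, 2.173e-05, 1.448e-05]  ψ = [0, 0, 0]  (obs o_5=2)
backtrack: best end state = 1; path = [2, 0, 1, 2, 0, 1]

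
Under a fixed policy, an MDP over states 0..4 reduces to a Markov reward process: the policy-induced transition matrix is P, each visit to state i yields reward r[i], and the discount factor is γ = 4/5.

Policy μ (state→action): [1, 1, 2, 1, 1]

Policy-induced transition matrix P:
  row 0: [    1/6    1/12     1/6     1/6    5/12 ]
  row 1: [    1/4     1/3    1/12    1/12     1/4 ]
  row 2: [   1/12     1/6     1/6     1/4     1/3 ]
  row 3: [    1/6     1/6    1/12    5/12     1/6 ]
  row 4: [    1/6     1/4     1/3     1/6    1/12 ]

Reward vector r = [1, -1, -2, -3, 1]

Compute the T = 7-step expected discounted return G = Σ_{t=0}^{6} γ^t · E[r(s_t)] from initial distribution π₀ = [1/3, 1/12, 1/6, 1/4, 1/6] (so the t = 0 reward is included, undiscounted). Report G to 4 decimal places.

t=0: π = [0.3333, 0.0833, 0.1667, 0.2500, 0.1667], E[r] = -0.6667, γ^t·E[r] = -0.666667, running G = -0.666667
t=1: π = [0.1597, 0.1667, 0.1667, 0.2361, 0.2708], E[r] = -0.7778, γ^t·E[r] = -0.622222, running G = -1.288889
t=2: π = [0.1667, 0.2037, 0.1782, 0.2257, 0.2257], E[r] = -0.8449, γ^t·E[r] = -0.540741, running G = -1.829630
t=3: π = [0.1688, 0.2055, 0.1685, 0.2210, 0.2362], E[r] = -0.8004, γ^t·E[r] = -0.409827, running G = -2.239457
t=4: π = [0.1698, 0.2065, 0.1705, 0.2188, 0.2344], E[r] = -0.7998, γ^t·E[r] = -0.327618, running G = -2.567075
t=5: π = [0.1697, 0.2065, 0.1703, 0.2184, 0.2352], E[r] = -0.7973, γ^t·E[r] = -0.261253, running G = -2.828328
t=6: π = [0.1697, 0.2065, 0.1705, 0.2182, 0.2351], E[r] = -0.7974, γ^t·E[r] = -0.209044, running G = -3.037372

G = -3.0374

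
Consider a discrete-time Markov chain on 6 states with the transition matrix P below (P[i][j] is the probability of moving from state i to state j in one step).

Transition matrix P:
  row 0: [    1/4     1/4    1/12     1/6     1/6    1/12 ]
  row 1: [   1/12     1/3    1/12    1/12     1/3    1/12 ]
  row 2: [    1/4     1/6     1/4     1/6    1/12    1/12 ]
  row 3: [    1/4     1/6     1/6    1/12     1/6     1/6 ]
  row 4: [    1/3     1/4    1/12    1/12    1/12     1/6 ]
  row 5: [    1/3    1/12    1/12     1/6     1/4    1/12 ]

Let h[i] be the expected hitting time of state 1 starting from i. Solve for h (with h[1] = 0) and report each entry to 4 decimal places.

First-step conditioning: h[1] = 0; for i ≠ 1, h[i] = 1 + Σ_k P[i][k]·h[k].
  h[0] = 1 + 1/4·h[0] + 1/12·h[2] + 1/6·h[3] + 1/6·h[4] + 1/12·h[5]
  h[2] = 1 + 1/4·h[0] + 1/4·h[2] + 1/6·h[3] + 1/12·h[4] + 1/12·h[5]
  h[3] = 1 + 1/4·h[0] + 1/6·h[2] + 1/12·h[3] + 1/6·h[4] + 1/6·h[5]
  h[4] = 1 + 1/3·h[0] + 1/12·h[2] + 1/12·h[3] + 1/12·h[4] + 1/6·h[5]
  h[5] = 1 + 1/3·h[0] + 1/12·h[2] + 1/6·h[3] + 1/4·h[4] + 1/12·h[5]
Solving the 5×5 linear system over states ≠ 1 gives exactly h = [26864/5659, 0, 29536/5659, 88444/16977, 27008/5659, 94060/16977] (h[1] = 0 is the target).

h = [4.7471, 0.0000, 5.2193, 5.2096, 4.7726, 5.5404]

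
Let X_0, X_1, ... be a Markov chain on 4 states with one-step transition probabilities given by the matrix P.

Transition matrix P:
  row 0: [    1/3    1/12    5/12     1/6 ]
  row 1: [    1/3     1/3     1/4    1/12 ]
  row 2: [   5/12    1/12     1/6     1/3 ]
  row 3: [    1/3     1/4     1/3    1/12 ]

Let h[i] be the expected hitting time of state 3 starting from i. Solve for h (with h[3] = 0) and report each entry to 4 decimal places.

First-step conditioning: h[3] = 0; for i ≠ 3, h[i] = 1 + Σ_k P[i][k]·h[k].
  h[0] = 1 + 1/3·h[0] + 1/12·h[1] + 5/12·h[2]
  h[1] = 1 + 1/3·h[0] + 1/3·h[1] + 1/4·h[2]
  h[2] = 1 + 5/12·h[0] + 1/12·h[1] + 1/6·h[2]
Solving the 3×3 linear system over states ≠ 3 gives exactly h = [1620/341, 168/31, 1404/341, 0] (h[3] = 0 is the target).

h = [4.7507, 5.4194, 4.1173, 0.0000]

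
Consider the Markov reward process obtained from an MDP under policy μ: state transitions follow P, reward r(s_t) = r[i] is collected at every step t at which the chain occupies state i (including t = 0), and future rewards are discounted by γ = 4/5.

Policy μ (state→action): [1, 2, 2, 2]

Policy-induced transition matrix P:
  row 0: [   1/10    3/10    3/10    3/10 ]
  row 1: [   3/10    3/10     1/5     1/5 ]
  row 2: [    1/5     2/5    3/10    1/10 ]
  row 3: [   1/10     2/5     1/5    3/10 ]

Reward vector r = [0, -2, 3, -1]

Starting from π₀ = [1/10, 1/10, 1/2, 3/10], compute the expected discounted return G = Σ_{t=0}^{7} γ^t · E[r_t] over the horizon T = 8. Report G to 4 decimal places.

t=0: π = [0.1000, 0.1000, 0.5000, 0.3000], E[r] = 1.0000, γ^t·E[r] = 1.000000, running G = 1.000000
t=1: π = [0.1700, 0.3800, 0.2600, 0.1900], E[r] = -0.1700, γ^t·E[r] = -0.136000, running G = 0.864000
t=2: π = [0.2020, 0.3450, 0.2430, 0.2100], E[r] = -0.1710, γ^t·E[r] = -0.109440, running G = 0.754560
t=3: π = [0.1933, 0.3453, 0.2445, 0.2169], E[r] = -0.1740, γ^t·E[r] = -0.089088, running G = 0.665472
t=4: π = [0.1935, 0.3461, 0.2438, 0.2166], E[r] = -0.1775, γ^t·E[r] = -0.072708, running G = 0.592764
t=5: π = [0.1936, 0.3460, 0.2437, 0.2166], E[r] = -0.1775, γ^t·E[r] = -0.058167, running G = 0.534596
t=6: π = [0.1936, 0.3460, 0.2437, 0.2167], E[r] = -0.1775, γ^t·E[r] = -0.046536, running G = 0.488060
t=7: π = [0.1936, 0.3460, 0.2437, 0.2166], E[r] = -0.1775, γ^t·E[r] = -0.037231, running G = 0.450829

G = 0.4508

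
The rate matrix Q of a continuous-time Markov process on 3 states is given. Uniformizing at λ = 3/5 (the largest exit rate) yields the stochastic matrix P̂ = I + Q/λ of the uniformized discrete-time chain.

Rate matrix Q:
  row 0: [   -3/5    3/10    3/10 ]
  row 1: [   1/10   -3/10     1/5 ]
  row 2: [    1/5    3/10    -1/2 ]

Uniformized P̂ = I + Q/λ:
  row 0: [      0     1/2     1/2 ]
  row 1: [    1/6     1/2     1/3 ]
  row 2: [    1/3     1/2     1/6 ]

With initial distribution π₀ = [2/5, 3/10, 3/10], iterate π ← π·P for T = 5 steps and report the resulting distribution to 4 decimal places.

π = [0.1870, 0.5000, 0.3130]

t=0: π = [0.4000, 0.3000, 0.3000]
t=1: π = [0.1500, 0.5000, 0.3500]
t=2: π = [0.2000, 0.5000, 0.3000]
t=3: π = [0.1833, 0.5000, 0.3167]
t=4: π = [0.1889, 0.5000, 0.3111]
t=5: π = [0.1870, 0.5000, 0.3130]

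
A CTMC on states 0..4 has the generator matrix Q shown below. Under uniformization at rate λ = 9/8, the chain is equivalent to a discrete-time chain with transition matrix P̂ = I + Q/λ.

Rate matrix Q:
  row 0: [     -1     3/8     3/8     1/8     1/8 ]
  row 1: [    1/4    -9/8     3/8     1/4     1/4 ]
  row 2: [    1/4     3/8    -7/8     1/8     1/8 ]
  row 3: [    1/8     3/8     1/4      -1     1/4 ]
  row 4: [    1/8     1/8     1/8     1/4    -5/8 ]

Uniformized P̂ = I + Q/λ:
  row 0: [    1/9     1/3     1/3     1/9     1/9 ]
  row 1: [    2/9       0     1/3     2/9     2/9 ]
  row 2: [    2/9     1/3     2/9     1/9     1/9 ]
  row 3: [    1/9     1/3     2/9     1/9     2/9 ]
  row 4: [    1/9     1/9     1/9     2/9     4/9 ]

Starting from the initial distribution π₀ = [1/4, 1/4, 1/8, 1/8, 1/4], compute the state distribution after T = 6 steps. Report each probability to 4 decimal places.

π = [0.1611, 0.2119, 0.2382, 0.1601, 0.2287]

t=0: π = [0.2500, 0.2500, 0.1250, 0.1250, 0.2500]
t=1: π = [0.1528, 0.1944, 0.2500, 0.1667, 0.2361]
t=2: π = [0.1605, 0.2160, 0.2346, 0.1590, 0.2299]
t=3: π = [0.1612, 0.2102, 0.2385, 0.1607, 0.2294]
t=4: π = [0.1610, 0.2123, 0.2380, 0.1600, 0.2288]
t=5: π = [0.1611, 0.2117, 0.2383, 0.1601, 0.2287]
t=6: π = [0.1611, 0.2119, 0.2382, 0.1601, 0.2287]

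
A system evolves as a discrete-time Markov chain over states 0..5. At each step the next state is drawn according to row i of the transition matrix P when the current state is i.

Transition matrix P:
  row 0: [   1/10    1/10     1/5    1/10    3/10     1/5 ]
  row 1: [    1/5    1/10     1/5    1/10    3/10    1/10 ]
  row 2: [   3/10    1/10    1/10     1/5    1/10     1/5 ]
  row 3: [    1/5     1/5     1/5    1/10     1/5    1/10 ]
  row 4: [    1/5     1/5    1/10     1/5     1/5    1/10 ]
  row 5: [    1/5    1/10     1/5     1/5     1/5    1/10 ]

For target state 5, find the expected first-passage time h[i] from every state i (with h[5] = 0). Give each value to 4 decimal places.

First-step conditioning: h[5] = 0; for i ≠ 5, h[i] = 1 + Σ_k P[i][k]·h[k].
  h[0] = 1 + 1/10·h[0] + 1/10·h[1] + 1/5·h[2] + 1/10·h[3] + 3/10·h[4]
  h[1] = 1 + 1/5·h[0] + 1/10·h[1] + 1/5·h[2] + 1/10·h[3] + 3/10·h[4]
  h[2] = 1 + 3/10·h[0] + 1/10·h[1] + 1/10·h[2] + 1/5·h[3] + 1/10·h[4]
  h[3] = 1 + 1/5·h[0] + 1/5·h[1] + 1/5·h[2] + 1/10·h[3] + 1/5·h[4]
  h[4] = 1 + 1/5·h[0] + 1/5·h[1] + 1/10·h[2] + 1/5·h[3] + 1/5·h[4]
Solving the 5×5 linear system over states ≠ 5 gives exactly h = [10000/1493, 11000/1493, 9890/1493, 10990/1493, 11100/1493, 0] (h[5] = 0 is the target).

h = [6.6979, 7.3677, 6.6242, 7.3610, 7.4347, 0.0000]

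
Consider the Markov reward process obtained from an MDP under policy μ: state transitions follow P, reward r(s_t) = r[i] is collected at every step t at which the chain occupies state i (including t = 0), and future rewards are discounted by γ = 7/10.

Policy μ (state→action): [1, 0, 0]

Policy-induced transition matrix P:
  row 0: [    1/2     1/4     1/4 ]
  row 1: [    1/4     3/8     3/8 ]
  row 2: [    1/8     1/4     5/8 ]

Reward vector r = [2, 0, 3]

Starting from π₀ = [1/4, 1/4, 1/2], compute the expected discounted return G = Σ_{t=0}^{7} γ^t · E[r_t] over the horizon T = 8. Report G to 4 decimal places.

t=0: π = [0.2500, 0.2500, 0.5000], E[r] = 2.0000, γ^t·E[r] = 2.000000, running G = 2.000000
t=1: π = [0.2500, 0.2813, 0.4688], E[r] = 1.9063, γ^t·E[r] = 1.334375, running G = 3.334375
t=2: π = [0.2539, 0.2852, 0.4609], E[r] = 1.8906, γ^t·E[r] = 0.926406, running G = 4.260781
t=3: π = [0.2559, 0.2856, 0.4585], E[r] = 1.8872, γ^t·E[r] = 0.647312, running G = 4.908093
t=4: π = [0.2567, 0.2857, 0.4576], E[r] = 1.8862, γ^t·E[r] = 0.452884, running G = 5.360977
t=5: π = [0.2570, 0.2857, 0.4573], E[r] = 1.8859, γ^t·E[r] = 0.316964, running G = 5.677941
t=6: π = [0.2571, 0.2857, 0.4572], E[r] = 1.8858, γ^t·E[r] = 0.221861, running G = 5.899801
t=7: π = [0.2571, 0.2857, 0.4572], E[r] = 1.8857, γ^t·E[r] = 0.155299, running G = 6.055100

G = 6.0551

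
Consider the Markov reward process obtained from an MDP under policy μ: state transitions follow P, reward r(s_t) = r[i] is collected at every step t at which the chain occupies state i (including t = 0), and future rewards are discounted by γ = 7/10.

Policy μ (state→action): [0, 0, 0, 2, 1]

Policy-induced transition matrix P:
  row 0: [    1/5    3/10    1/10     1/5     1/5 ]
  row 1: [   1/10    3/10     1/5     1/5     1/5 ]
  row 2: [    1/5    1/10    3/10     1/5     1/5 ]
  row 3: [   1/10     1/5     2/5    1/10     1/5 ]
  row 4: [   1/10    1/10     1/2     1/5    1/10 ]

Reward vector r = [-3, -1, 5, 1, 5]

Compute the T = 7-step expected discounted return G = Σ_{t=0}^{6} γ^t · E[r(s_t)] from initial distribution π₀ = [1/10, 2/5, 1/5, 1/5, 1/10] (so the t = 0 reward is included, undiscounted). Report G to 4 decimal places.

t=0: π = [0.1000, 0.4000, 0.2000, 0.2000, 0.1000], E[r] = 1.0000, γ^t·E[r] = 1.000000, running G = 1.000000
t=1: π = [0.1300, 0.2200, 0.2800, 0.1800, 0.1900], E[r] = 1.9200, γ^t·E[r] = 1.344000, running G = 2.344000
t=2: π = [0.1410, 0.1880, 0.3080, 0.1820, 0.1810], E[r] = 2.0160, γ^t·E[r] = 0.987840, running G = 3.331840
t=3: π = [0.1449, 0.1840, 0.3074, 0.1818, 0.1819], E[r] = 2.0096, γ^t·E[r] = 0.689293, running G = 4.021133
t=4: π = [0.1452, 0.1840, 0.3072, 0.1818, 0.1818], E[r] = 2.0071, γ^t·E[r] = 0.481910, running G = 4.503042
t=5: π = [0.1452, 0.1840, 0.3071, 0.1818, 0.1818], E[r] = 2.0067, γ^t·E[r] = 0.337263, running G = 4.840305
t=6: π = [0.1452, 0.1840, 0.3071, 0.1818, 0.1818], E[r] = 2.0066, γ^t·E[r] = 0.236080, running G = 5.076385

G = 5.0764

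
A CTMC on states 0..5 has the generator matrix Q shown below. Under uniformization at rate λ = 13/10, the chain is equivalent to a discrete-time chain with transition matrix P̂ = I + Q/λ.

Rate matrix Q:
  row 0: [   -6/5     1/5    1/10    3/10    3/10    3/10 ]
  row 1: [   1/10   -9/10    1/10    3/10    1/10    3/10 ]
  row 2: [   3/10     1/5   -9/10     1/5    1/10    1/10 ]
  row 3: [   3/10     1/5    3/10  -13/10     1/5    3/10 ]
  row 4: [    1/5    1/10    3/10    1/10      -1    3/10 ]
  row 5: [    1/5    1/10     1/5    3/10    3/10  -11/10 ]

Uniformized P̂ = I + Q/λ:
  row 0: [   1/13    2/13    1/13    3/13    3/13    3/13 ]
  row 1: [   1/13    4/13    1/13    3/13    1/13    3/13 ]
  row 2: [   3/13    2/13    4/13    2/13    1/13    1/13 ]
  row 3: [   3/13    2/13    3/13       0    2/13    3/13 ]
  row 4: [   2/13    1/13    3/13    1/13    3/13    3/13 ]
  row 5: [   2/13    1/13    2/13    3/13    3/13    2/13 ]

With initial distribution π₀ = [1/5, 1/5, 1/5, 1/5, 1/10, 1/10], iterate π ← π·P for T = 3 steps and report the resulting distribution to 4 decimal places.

t=0: π = [0.2000, 0.2000, 0.2000, 0.2000, 0.1000, 0.1000]
t=1: π = [0.1538, 0.1692, 0.1769, 0.1538, 0.1538, 0.1923]
t=2: π = [0.1544, 0.1533, 0.1799, 0.1580, 0.1657, 0.1888]
t=3: π = [0.1562, 0.1502, 0.1827, 0.1550, 0.1674, 0.1886]

π = [0.1562, 0.1502, 0.1827, 0.1550, 0.1674, 0.1886]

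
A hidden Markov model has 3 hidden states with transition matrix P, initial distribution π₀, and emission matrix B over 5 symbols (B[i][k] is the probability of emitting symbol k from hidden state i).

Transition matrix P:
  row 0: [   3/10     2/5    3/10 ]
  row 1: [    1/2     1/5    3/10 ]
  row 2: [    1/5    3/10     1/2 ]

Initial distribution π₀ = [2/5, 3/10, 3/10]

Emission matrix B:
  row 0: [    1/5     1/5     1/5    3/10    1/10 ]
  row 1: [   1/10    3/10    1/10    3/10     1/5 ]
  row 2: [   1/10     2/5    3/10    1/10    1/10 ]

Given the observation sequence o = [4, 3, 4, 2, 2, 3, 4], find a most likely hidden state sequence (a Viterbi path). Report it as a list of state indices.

t=0: δ = [4.000e-02, 6.000e-02, 3.000e-02]  (obs o_0=4)
t=1: δ = [9.000e-03, 4.800e-03, 1.800e-03]  ψ = [1, 0, 1]  (obs o_1=3)
t=2: δ = [2.700e-04, 7.200e-04, 2.700e-04]  ψ = [0, 0, 0]  (obs o_2=4)
t=3: δ = [7.200e-05, 1.440e-05, 6.480e-05]  ψ = [1, 1, 1]  (obs o_3=2)
t=4: δ = [4.320e-06, 2.880e-06, 9.720e-06]  ψ = [0, 0, 2]  (obs o_4=2)
t=5: δ = [5.832e-07, 8.748e-07, 4.860e-07]  ψ = [2, 2, 2]  (obs o_5=3)
t=6: δ = [4.374e-08, 4.666e-08, 2.624e-08]  ψ = [1, 0, 1]  (obs o_6=4)
backtrack: best end state = 1; path = [1, 0, 1, 2, 2, 0, 1]

path = [1, 0, 1, 2, 2, 0, 1]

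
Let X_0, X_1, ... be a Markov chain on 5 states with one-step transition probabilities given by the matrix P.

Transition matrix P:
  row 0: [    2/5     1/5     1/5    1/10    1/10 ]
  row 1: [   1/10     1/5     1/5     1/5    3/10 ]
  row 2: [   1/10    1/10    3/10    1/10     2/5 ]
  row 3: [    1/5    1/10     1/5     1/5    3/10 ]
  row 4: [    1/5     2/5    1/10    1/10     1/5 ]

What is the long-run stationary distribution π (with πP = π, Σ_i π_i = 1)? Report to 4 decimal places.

π = [0.1985, 0.2179, 0.1940, 0.1353, 0.2543]

Balance equations π_j = Σ_i π_i·P[i][j]:
  π_0 = 2/5·π_0 + 1/10·π_1 + 1/10·π_2 + 1/5·π_3 + 1/5·π_4
  π_1 = 1/5·π_0 + 1/5·π_1 + 1/10·π_2 + 1/10·π_3 + 2/5·π_4
  π_2 = 1/5·π_0 + 1/5·π_1 + 3/10·π_2 + 1/5·π_3 + 1/10·π_4
  π_3 = 1/10·π_0 + 1/5·π_1 + 1/10·π_2 + 1/5·π_3 + 1/10·π_4
  normalize: π_0 + π_1 + π_2 + π_3 + π_4 = 1
Solving the linear system gives exactly π = [721/3632, 1583/7264, 1409/7264, 983/7264, 1847/7264].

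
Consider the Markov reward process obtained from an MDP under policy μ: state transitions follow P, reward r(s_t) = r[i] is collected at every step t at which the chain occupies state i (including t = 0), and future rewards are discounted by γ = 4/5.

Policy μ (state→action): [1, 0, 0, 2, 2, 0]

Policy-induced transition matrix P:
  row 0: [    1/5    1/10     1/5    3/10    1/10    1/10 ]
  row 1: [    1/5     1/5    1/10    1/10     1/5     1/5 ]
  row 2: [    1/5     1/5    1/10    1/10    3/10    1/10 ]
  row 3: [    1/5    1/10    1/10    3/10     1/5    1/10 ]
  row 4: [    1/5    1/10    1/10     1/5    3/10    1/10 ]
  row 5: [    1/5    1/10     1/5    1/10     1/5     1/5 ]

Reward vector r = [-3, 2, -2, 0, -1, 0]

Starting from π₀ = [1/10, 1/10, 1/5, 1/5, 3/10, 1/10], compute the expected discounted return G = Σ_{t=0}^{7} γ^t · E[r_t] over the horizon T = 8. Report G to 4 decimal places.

t=0: π = [0.1000, 0.1000, 0.2000, 0.2000, 0.3000, 0.1000], E[r] = -0.8000, γ^t·E[r] = -0.800000, running G = -0.800000
t=1: π = [0.2000, 0.1300, 0.1200, 0.1900, 0.2400, 0.1200], E[r] = -0.8200, γ^t·E[r] = -0.656000, running G = -1.456000
t=2: π = [0.2000, 0.1250, 0.1320, 0.2020, 0.2160, 0.1250], E[r] = -0.8300, γ^t·E[r] = -0.531200, running G = -1.987200
t=3: π = [0.2000, 0.1257, 0.1325, 0.2020, 0.2148, 0.1250], E[r] = -0.8284, γ^t·E[r] = -0.424141, running G = -2.411341
t=4: π = [0.2000, 0.1258, 0.1325, 0.2019, 0.2147, 0.1251], E[r] = -0.8281, γ^t·E[r] = -0.339186, running G = -2.750526
t=5: π = [0.2000, 0.1258, 0.1325, 0.2018, 0.2147, 0.1251], E[r] = -0.8281, γ^t·E[r] = -0.271343, running G = -3.021869
t=6: π = [0.2000, 0.1258, 0.1325, 0.2018, 0.2147, 0.1251], E[r] = -0.8281, γ^t·E[r] = -0.217074, running G = -3.238944
t=7: π = [0.2000, 0.1258, 0.1325, 0.2018, 0.2147, 0.1251], E[r] = -0.8281, γ^t·E[r] = -0.173660, running G = -3.412603

G = -3.4126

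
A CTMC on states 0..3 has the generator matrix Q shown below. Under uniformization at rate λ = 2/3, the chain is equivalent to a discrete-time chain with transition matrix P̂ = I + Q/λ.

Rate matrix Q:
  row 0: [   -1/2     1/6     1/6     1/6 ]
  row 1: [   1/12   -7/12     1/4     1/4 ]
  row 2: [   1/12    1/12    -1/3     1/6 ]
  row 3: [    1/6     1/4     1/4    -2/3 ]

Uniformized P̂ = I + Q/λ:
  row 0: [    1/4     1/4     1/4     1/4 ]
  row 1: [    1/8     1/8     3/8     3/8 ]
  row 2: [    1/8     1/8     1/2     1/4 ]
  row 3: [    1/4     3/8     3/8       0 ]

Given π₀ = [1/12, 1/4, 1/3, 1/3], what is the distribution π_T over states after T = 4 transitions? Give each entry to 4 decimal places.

t=0: π = [0.0833, 0.2500, 0.3333, 0.3333]
t=1: π = [0.1771, 0.2188, 0.4063, 0.1979]
t=2: π = [0.1719, 0.1966, 0.4036, 0.2279]
t=3: π = [0.1750, 0.2035, 0.4040, 0.2176]
t=4: π = [0.1741, 0.2013, 0.4036, 0.2210]

π = [0.1741, 0.2013, 0.4036, 0.2210]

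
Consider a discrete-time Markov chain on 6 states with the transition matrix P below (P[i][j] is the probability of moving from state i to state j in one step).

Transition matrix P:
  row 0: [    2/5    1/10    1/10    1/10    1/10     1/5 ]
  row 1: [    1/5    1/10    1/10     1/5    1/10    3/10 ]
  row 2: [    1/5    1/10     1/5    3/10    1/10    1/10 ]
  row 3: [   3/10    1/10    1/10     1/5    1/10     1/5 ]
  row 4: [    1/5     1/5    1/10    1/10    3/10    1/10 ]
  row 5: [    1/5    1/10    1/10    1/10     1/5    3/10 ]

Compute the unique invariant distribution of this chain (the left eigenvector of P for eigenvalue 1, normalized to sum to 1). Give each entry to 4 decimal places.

π = [0.2686, 0.1151, 0.1111, 0.1486, 0.1507, 0.2059]

Balance equations π_j = Σ_i π_i·P[i][j]:
  π_0 = 2/5·π_0 + 1/5·π_1 + 1/5·π_2 + 3/10·π_3 + 1/5·π_4 + 1/5·π_5
  π_1 = 1/10·π_0 + 1/10·π_1 + 1/10·π_2 + 1/10·π_3 + 1/5·π_4 + 1/10·π_5
  π_2 = 1/10·π_0 + 1/10·π_1 + 1/5·π_2 + 1/10·π_3 + 1/10·π_4 + 1/10·π_5
  π_3 = 1/10·π_0 + 1/5·π_1 + 3/10·π_2 + 1/5·π_3 + 1/10·π_4 + 1/10·π_5
  π_4 = 1/10·π_0 + 1/10·π_1 + 1/10·π_2 + 1/10·π_3 + 3/10·π_4 + 1/5·π_5
  normalize: π_0 + π_1 + π_2 + π_3 + π_4 + π_5 = 1
Solving the linear system gives exactly π = [15859/59049, 755/6561, 1/9, 8774/59049, 989/6561, 1351/6561].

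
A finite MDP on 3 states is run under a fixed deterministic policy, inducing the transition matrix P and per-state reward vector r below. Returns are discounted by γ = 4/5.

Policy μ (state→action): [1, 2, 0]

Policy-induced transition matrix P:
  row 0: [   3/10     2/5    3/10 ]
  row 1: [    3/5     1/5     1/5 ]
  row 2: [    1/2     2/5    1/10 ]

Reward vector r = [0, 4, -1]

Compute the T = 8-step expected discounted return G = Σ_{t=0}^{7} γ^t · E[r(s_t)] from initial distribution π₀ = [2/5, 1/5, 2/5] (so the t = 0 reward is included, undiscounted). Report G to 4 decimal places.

t=0: π = [0.4000, 0.2000, 0.4000], E[r] = 0.4000, γ^t·E[r] = 0.400000, running G = 0.400000
t=1: π = [0.4400, 0.3600, 0.2000], E[r] = 1.2400, γ^t·E[r] = 0.992000, running G = 1.392000
t=2: π = [0.4480, 0.3280, 0.2240], E[r] = 1.0880, γ^t·E[r] = 0.696320, running G = 2.088320
t=3: π = [0.4432, 0.3344, 0.2224], E[r] = 1.1152, γ^t·E[r] = 0.570982, running G = 2.659302
t=4: π = [0.4448, 0.3331, 0.2221], E[r] = 1.1104, γ^t·E[r] = 0.454820, running G = 3.114122
t=5: π = [0.4444, 0.3334, 0.2223], E[r] = 1.1112, γ^t·E[r] = 0.364129, running G = 3.478251
t=6: π = [0.4445, 0.3333, 0.2222], E[r] = 1.1111, γ^t·E[r] = 0.291266, running G = 3.769517
t=7: π = [0.4444, 0.3333, 0.2222], E[r] = 1.1111, γ^t·E[r] = 0.233018, running G = 4.002534

G = 4.0025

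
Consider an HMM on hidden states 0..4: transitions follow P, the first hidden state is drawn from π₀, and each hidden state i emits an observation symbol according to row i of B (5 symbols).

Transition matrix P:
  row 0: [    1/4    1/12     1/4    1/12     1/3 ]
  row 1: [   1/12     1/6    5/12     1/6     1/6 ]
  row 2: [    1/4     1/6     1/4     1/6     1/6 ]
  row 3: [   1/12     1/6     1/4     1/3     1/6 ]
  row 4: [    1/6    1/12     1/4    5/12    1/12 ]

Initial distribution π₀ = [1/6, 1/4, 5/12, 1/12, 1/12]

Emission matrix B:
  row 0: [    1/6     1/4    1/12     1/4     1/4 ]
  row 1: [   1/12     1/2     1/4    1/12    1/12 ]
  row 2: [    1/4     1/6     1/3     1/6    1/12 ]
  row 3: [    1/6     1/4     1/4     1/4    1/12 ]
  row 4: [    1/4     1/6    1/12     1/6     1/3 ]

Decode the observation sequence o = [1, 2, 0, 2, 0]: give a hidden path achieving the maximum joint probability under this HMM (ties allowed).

path = [1, 2, 2, 2, 2]

t=0: δ = [4.167e-02, 1.250e-01, 6.944e-02, 2.083e-02, 1.389e-02]  (obs o_0=1)
t=1: δ = [1.447e-03, 5.208e-03, 1.736e-02, 5.208e-03, 1.736e-03]  ψ = [2, 1, 1, 1, 1]  (obs o_1=2)
t=2: δ = [7.234e-04, 2.411e-04, 1.085e-03, 4.823e-04, 7.234e-04]  ψ = [2, 2, 2, 2, 2]  (obs o_2=0)
t=3: δ = [2.261e-05, 4.521e-05, 9.042e-05, 7.535e-05, 2.009e-05]  ψ = [2, 2, 2, 4, 0]  (obs o_3=2)
t=4: δ = [3.768e-06, 1.256e-06, 5.651e-06, 4.186e-06, 3.768e-06]  ψ = [2, 2, 2, 3, 2]  (obs o_4=0)
backtrack: best end state = 2; path = [1, 2, 2, 2, 2]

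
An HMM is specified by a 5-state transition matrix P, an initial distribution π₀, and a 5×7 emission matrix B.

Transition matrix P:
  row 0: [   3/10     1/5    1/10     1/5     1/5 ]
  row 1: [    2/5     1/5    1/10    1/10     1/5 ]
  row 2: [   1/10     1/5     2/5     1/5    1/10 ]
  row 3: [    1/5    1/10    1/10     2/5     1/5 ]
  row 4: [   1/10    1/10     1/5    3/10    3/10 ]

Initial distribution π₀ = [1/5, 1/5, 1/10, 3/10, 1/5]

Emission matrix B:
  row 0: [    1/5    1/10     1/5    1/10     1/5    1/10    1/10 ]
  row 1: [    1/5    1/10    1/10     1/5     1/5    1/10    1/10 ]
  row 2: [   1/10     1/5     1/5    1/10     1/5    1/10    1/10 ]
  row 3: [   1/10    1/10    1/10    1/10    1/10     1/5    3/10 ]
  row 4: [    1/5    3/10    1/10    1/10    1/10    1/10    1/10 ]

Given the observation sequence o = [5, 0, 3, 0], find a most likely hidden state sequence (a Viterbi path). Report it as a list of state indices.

path = [3, 0, 1, 0]

t=0: δ = [2.000e-02, 2.000e-02, 1.000e-02, 6.000e-02, 2.000e-02]  (obs o_0=5)
t=1: δ = [2.400e-03, 1.200e-03, 6.000e-04, 2.400e-03, 2.400e-03]  ψ = [3, 3, 3, 3, 3]  (obs o_1=0)
t=2: δ = [7.200e-05, 9.600e-05, 4.800e-05, 9.600e-05, 7.200e-05]  ψ = [0, 0, 4, 3, 4]  (obs o_2=3)
t=3: δ = [7.680e-06, 3.840e-06, 1.920e-06, 3.840e-06, 4.320e-06]  ψ = [1, 1, 2, 3, 4]  (obs o_3=0)
backtrack: best end state = 0; path = [3, 0, 1, 0]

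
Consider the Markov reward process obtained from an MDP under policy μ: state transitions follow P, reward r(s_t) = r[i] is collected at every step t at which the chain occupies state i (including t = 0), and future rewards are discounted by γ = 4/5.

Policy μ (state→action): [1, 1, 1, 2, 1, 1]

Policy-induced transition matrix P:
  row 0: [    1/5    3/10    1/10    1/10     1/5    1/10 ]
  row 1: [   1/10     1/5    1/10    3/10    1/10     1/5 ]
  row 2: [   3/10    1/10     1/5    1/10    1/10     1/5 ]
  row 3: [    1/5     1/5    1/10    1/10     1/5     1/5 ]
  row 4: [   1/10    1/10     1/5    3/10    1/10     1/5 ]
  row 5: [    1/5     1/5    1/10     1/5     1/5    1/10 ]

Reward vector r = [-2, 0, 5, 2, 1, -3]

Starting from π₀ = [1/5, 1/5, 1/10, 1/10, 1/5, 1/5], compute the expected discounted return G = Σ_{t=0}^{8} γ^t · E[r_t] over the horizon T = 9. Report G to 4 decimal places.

t=0: π = [0.2000, 0.2000, 0.1000, 0.1000, 0.2000, 0.2000], E[r] = -0.1000, γ^t·E[r] = -0.100000, running G = -0.100000
t=1: π = [0.1700, 0.1900, 0.1300, 0.2000, 0.1500, 0.1600], E[r] = 0.3800, γ^t·E[r] = 0.304000, running G = 0.204000
t=2: π = [0.1790, 0.1890, 0.1280, 0.1840, 0.1530, 0.1670], E[r] = 0.3020, γ^t·E[r] = 0.193280, running G = 0.397280
t=3: π = [0.1786, 0.1898, 0.1281, 0.1851, 0.1530, 0.1654], E[r] = 0.3103, γ^t·E[r] = 0.158874, running G = 0.556154
t=4: π = [0.1785, 0.1898, 0.1281, 0.1851, 0.1529, 0.1656], E[r] = 0.3098, γ^t·E[r] = 0.126894, running G = 0.683048
t=5: π = [0.1785, 0.1898, 0.1281, 0.1851, 0.1529, 0.1656], E[r] = 0.3098, γ^t·E[r] = 0.101504, running G = 0.784552
t=6: π = [0.1785, 0.1898, 0.1281, 0.1851, 0.1529, 0.1656], E[r] = 0.3098, γ^t·E[r] = 0.081206, running G = 0.865758
t=7: π = [0.1785, 0.1898, 0.1281, 0.1851, 0.1529, 0.1656], E[r] = 0.3098, γ^t·E[r] = 0.064965, running G = 0.930722
t=8: π = [0.1785, 0.1898, 0.1281, 0.1851, 0.1529, 0.1656], E[r] = 0.3098, γ^t·E[r] = 0.051972, running G = 0.982694

G = 0.9827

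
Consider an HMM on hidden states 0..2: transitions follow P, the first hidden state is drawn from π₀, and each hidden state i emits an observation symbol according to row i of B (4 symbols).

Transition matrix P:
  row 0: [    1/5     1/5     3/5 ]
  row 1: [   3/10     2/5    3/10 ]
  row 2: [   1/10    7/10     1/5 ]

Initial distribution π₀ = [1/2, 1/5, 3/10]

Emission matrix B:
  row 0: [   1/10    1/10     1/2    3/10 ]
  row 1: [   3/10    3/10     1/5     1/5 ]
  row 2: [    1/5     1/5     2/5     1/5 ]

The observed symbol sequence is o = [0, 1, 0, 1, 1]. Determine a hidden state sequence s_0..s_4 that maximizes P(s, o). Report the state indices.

t=0: δ = [5.000e-02, 6.000e-02, 6.000e-02]  (obs o_0=0)
t=1: δ = [1.800e-03, 1.260e-02, 6.000e-03]  ψ = [1, 2, 0]  (obs o_1=1)
t=2: δ = [3.780e-04, 1.512e-03, 7.560e-04]  ψ = [1, 1, 1]  (obs o_2=0)
t=3: δ = [4.536e-05, 1.814e-04, 9.072e-05]  ψ = [1, 1, 1]  (obs o_3=1)
t=4: δ = [5.443e-06, 2.177e-05, 1.089e-05]  ψ = [1, 1, 1]  (obs o_4=1)
backtrack: best end state = 1; path = [2, 1, 1, 1, 1]

path = [2, 1, 1, 1, 1]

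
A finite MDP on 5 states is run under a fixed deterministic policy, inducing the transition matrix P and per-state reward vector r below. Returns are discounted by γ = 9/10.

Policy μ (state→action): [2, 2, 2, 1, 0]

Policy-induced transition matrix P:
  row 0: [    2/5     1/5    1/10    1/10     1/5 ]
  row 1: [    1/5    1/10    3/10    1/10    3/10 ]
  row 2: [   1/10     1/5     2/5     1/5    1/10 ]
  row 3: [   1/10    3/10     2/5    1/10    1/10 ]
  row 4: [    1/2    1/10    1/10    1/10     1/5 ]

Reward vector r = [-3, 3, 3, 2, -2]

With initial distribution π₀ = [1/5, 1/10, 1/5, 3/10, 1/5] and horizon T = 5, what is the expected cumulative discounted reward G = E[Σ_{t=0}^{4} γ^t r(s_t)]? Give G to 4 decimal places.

t=0: π = [0.2000, 0.1000, 0.2000, 0.3000, 0.2000], E[r] = 0.5000, γ^t·E[r] = 0.500000, running G = 0.500000
t=1: π = [0.2500, 0.2000, 0.2700, 0.1200, 0.1600], E[r] = 0.5800, γ^t·E[r] = 0.522000, running G = 1.022000
t=2: π = [0.2590, 0.1760, 0.2570, 0.1270, 0.1810], E[r] = 0.4140, γ^t·E[r] = 0.335340, running G = 1.357340
t=3: π = [0.2677, 0.1770, 0.2504, 0.1257, 0.1792], E[r] = 0.3721, γ^t·E[r] = 0.271261, running G = 1.628601
t=4: π = [0.2697, 0.1770, 0.2482, 0.1250, 0.1801], E[r] = 0.3564, γ^t·E[r] = 0.233814, running G = 1.862415

G = 1.8624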